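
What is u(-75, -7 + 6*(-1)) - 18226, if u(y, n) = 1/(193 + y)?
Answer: -2150667/118 ≈ -18226.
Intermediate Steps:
u(-75, -7 + 6*(-1)) - 18226 = 1/(193 - 75) - 18226 = 1/118 - 18226 = -2150667/118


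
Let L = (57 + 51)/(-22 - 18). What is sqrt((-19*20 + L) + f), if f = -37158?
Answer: I*sqrt(3754070)/10 ≈ 193.75*I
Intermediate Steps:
L = -27/10 (L = 108/(-40) = 108*(-1/40) = -27/10 ≈ -2.7000)
sqrt((-19*20 + L) + f) = sqrt((-19*20 - 27/10) - 37158) = sqrt((-380 - 27/10) - 37158) = sqrt(-3827/10 - 37158) = sqrt(-375407/10) = I*sqrt(3754070)/10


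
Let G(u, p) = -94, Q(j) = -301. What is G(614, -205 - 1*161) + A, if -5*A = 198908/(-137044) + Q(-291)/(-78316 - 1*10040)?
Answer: -1418384144269/15135824580 ≈ -93.710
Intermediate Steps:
A = 4383366251/15135824580 (A = -(198908/(-137044) - 301/(-78316 - 1*10040))/5 = -(198908*(-1/137044) - 301/(-78316 - 10040))/5 = -(-49727/34261 - 301/(-88356))/5 = -(-49727/34261 - 301*(-1/88356))/5 = -(-49727/34261 + 301/88356)/5 = -⅕*(-4383366251/3027164916) = 4383366251/15135824580 ≈ 0.28960)
G(614, -205 - 1*161) + A = -94 + 4383366251/15135824580 = -1418384144269/15135824580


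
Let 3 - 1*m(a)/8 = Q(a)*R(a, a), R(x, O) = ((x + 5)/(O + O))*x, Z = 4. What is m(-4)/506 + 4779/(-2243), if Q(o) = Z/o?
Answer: -1177685/567479 ≈ -2.0753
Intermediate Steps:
Q(o) = 4/o
R(x, O) = x*(5 + x)/(2*O) (R(x, O) = ((5 + x)/((2*O)))*x = ((5 + x)*(1/(2*O)))*x = ((5 + x)/(2*O))*x = x*(5 + x)/(2*O))
m(a) = 24 - 32*(5/2 + a/2)/a (m(a) = 24 - 8*4/a*a*(5 + a)/(2*a) = 24 - 8*4/a*(5/2 + a/2) = 24 - 32*(5/2 + a/2)/a)
m(-4)/506 + 4779/(-2243) = (8 - 80/(-4))/506 + 4779/(-2243) = (8 - 80*(-¼))*(1/506) + 4779*(-1/2243) = (8 + 20)*(1/506) - 4779/2243 = 28*(1/506) - 4779/2243 = 14/253 - 4779/2243 = -1177685/567479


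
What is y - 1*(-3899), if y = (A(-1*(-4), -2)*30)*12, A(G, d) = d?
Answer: 3179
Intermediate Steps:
y = -720 (y = -2*30*12 = -60*12 = -720)
y - 1*(-3899) = -720 - 1*(-3899) = -720 + 3899 = 3179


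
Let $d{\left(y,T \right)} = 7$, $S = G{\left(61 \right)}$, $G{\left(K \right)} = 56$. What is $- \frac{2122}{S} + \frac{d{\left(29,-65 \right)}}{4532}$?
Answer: $- \frac{300516}{7931} \approx -37.891$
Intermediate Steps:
$S = 56$
$- \frac{2122}{S} + \frac{d{\left(29,-65 \right)}}{4532} = - \frac{2122}{56} + \frac{7}{4532} = \left(-2122\right) \frac{1}{56} + 7 \cdot \frac{1}{4532} = - \frac{1061}{28} + \frac{7}{4532} = - \frac{300516}{7931}$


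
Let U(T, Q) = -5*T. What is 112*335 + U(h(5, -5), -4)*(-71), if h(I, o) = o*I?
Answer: 28645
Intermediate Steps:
h(I, o) = I*o
112*335 + U(h(5, -5), -4)*(-71) = 112*335 - 25*(-5)*(-71) = 37520 - 5*(-25)*(-71) = 37520 + 125*(-71) = 37520 - 8875 = 28645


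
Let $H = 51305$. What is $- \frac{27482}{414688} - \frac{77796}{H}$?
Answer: $- \frac{16835515829}{10637783920} \approx -1.5826$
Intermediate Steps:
$- \frac{27482}{414688} - \frac{77796}{H} = - \frac{27482}{414688} - \frac{77796}{51305} = \left(-27482\right) \frac{1}{414688} - \frac{77796}{51305} = - \frac{13741}{207344} - \frac{77796}{51305} = - \frac{16835515829}{10637783920}$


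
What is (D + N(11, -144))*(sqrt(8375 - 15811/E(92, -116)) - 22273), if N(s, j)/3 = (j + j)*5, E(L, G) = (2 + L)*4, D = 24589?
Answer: -451451437 + 20269*sqrt(294519766)/188 ≈ -4.4960e+8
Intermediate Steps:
E(L, G) = 8 + 4*L
N(s, j) = 30*j (N(s, j) = 3*((j + j)*5) = 3*((2*j)*5) = 3*(10*j) = 30*j)
(D + N(11, -144))*(sqrt(8375 - 15811/E(92, -116)) - 22273) = (24589 + 30*(-144))*(sqrt(8375 - 15811/(8 + 4*92)) - 22273) = (24589 - 4320)*(sqrt(8375 - 15811/(8 + 368)) - 22273) = 20269*(sqrt(8375 - 15811/376) - 22273) = 20269*(sqrt(3133189/376) - 22273) = 20269*(sqrt(294519766)/188 - 22273) = 20269*(-22273 + sqrt(294519766)/188) = -451451437 + 20269*sqrt(294519766)/188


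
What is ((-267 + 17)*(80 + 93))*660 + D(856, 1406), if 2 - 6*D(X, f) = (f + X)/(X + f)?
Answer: -171269999/6 ≈ -2.8545e+7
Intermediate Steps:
D(X, f) = 1/6 (D(X, f) = 1/3 - (f + X)/(6*(X + f)) = 1/3 - (X + f)/(6*(X + f)) = 1/3 - 1/6*1 = 1/3 - 1/6 = 1/6)
((-267 + 17)*(80 + 93))*660 + D(856, 1406) = ((-267 + 17)*(80 + 93))*660 + 1/6 = -250*173*660 + 1/6 = -43250*660 + 1/6 = -28545000 + 1/6 = -171269999/6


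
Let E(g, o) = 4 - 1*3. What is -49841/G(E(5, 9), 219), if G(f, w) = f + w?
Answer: -4531/20 ≈ -226.55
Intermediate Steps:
E(g, o) = 1 (E(g, o) = 4 - 3 = 1)
-49841/G(E(5, 9), 219) = -49841/(1 + 219) = -49841/220 = -49841*1/220 = -4531/20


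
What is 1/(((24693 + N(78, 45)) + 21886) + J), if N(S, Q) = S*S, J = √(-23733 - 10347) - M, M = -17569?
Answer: 8779/616570988 - I*√2130/1233141976 ≈ 1.4238e-5 - 3.7426e-8*I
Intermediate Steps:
J = 17569 + 4*I*√2130 (J = √(-23733 - 10347) - 1*(-17569) = √(-34080) + 17569 = 4*I*√2130 + 17569 = 17569 + 4*I*√2130 ≈ 17569.0 + 184.61*I)
N(S, Q) = S²
1/(((24693 + N(78, 45)) + 21886) + J) = 1/(((24693 + 78²) + 21886) + (17569 + 4*I*√2130)) = 1/(((24693 + 6084) + 21886) + (17569 + 4*I*√2130)) = 1/((30777 + 21886) + (17569 + 4*I*√2130)) = 1/(52663 + (17569 + 4*I*√2130)) = 1/(70232 + 4*I*√2130)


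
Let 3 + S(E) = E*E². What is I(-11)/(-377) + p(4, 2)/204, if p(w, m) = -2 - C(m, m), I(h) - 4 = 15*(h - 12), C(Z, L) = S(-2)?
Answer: 24319/25636 ≈ 0.94863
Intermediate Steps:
S(E) = -3 + E³ (S(E) = -3 + E*E² = -3 + E³)
C(Z, L) = -11 (C(Z, L) = -3 + (-2)³ = -3 - 8 = -11)
I(h) = -176 + 15*h (I(h) = 4 + 15*(h - 12) = 4 + 15*(-12 + h) = 4 + (-180 + 15*h) = -176 + 15*h)
p(w, m) = 9 (p(w, m) = -2 - 1*(-11) = -2 + 11 = 9)
I(-11)/(-377) + p(4, 2)/204 = (-176 + 15*(-11))/(-377) + 9/204 = (-176 - 165)*(-1/377) + 9*(1/204) = -341*(-1/377) + 3/68 = 341/377 + 3/68 = 24319/25636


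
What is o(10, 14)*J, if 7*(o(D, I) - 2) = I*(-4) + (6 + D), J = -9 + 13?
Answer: -104/7 ≈ -14.857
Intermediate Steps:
J = 4
o(D, I) = 20/7 - 4*I/7 + D/7 (o(D, I) = 2 + (I*(-4) + (6 + D))/7 = 2 + (-4*I + (6 + D))/7 = 2 + (6 + D - 4*I)/7 = 2 + (6/7 - 4*I/7 + D/7) = 20/7 - 4*I/7 + D/7)
o(10, 14)*J = (20/7 - 4/7*14 + (1/7)*10)*4 = (20/7 - 8 + 10/7)*4 = -26/7*4 = -104/7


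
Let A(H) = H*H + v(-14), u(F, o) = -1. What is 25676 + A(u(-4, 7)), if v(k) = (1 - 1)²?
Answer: 25677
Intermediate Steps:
v(k) = 0 (v(k) = 0² = 0)
A(H) = H² (A(H) = H*H + 0 = H² + 0 = H²)
25676 + A(u(-4, 7)) = 25676 + (-1)² = 25676 + 1 = 25677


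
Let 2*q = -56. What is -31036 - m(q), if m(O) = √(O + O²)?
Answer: -31036 - 6*√21 ≈ -31064.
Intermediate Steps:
q = -28 (q = (½)*(-56) = -28)
-31036 - m(q) = -31036 - √(-28*(1 - 28)) = -31036 - √(-28*(-27)) = -31036 - √756 = -31036 - 6*√21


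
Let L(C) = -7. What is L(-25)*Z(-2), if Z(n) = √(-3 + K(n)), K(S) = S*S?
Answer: -7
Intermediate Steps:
K(S) = S²
Z(n) = √(-3 + n²)
L(-25)*Z(-2) = -7*√(-3 + (-2)²) = -7*√(-3 + 4) = -7*√1 = -7*1 = -7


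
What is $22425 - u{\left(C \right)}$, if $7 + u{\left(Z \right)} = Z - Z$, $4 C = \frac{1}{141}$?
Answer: $22432$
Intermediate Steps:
$C = \frac{1}{564}$ ($C = \frac{1}{4 \cdot 141} = \frac{1}{4} \cdot \frac{1}{141} = \frac{1}{564} \approx 0.0017731$)
$u{\left(Z \right)} = -7$ ($u{\left(Z \right)} = -7 + \left(Z - Z\right) = -7 + 0 = -7$)
$22425 - u{\left(C \right)} = 22425 - -7 = 22425 + 7 = 22432$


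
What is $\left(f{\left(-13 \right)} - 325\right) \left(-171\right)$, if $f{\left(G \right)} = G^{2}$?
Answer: $26676$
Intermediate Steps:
$\left(f{\left(-13 \right)} - 325\right) \left(-171\right) = \left(\left(-13\right)^{2} - 325\right) \left(-171\right) = \left(169 - 325\right) \left(-171\right) = \left(-156\right) \left(-171\right) = 26676$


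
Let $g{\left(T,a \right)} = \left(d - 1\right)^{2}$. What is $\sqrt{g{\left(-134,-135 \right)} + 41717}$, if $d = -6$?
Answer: $\sqrt{41766} \approx 204.37$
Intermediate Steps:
$g{\left(T,a \right)} = 49$ ($g{\left(T,a \right)} = \left(-6 - 1\right)^{2} = \left(-7\right)^{2} = 49$)
$\sqrt{g{\left(-134,-135 \right)} + 41717} = \sqrt{49 + 41717} = \sqrt{41766}$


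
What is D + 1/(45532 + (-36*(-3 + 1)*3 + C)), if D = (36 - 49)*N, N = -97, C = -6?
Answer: 57680663/45742 ≈ 1261.0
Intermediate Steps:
D = 1261 (D = (36 - 49)*(-97) = -13*(-97) = 1261)
D + 1/(45532 + (-36*(-3 + 1)*3 + C)) = 1261 + 1/(45532 + (-36*(-3 + 1)*3 - 6)) = 1261 + 1/(45532 + (-(-72)*3 - 6)) = 1261 + 1/(45532 + (-36*(-6) - 6)) = 1261 + 1/(45532 + (216 - 6)) = 1261 + 1/(45532 + 210) = 1261 + 1/45742 = 57680663/45742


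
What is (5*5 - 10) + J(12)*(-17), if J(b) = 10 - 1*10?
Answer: 15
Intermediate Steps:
J(b) = 0 (J(b) = 10 - 10 = 0)
(5*5 - 10) + J(12)*(-17) = (5*5 - 10) + 0*(-17) = (25 - 10) + 0 = 15 + 0 = 15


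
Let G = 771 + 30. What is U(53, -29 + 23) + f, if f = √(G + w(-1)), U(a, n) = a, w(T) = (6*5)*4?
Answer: 53 + √921 ≈ 83.348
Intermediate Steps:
w(T) = 120 (w(T) = 30*4 = 120)
G = 801
f = √921 (f = √(801 + 120) = √921 ≈ 30.348)
U(53, -29 + 23) + f = 53 + √921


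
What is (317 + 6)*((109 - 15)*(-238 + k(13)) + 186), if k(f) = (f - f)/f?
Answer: -7166078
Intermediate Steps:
k(f) = 0 (k(f) = 0/f = 0)
(317 + 6)*((109 - 15)*(-238 + k(13)) + 186) = (317 + 6)*((109 - 15)*(-238 + 0) + 186) = 323*(94*(-238) + 186) = 323*(-22372 + 186) = 323*(-22186) = -7166078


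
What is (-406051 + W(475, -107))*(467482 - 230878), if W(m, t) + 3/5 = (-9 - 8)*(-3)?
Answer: -480306829812/5 ≈ -9.6061e+10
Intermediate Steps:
W(m, t) = 252/5 (W(m, t) = -⅗ + (-9 - 8)*(-3) = -⅗ - 17*(-3) = -⅗ + 51 = 252/5)
(-406051 + W(475, -107))*(467482 - 230878) = (-406051 + 252/5)*(467482 - 230878) = -2030003/5*236604 = -480306829812/5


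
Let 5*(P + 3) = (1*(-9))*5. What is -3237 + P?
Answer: -3249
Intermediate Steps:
P = -12 (P = -3 + ((1*(-9))*5)/5 = -3 + (-9*5)/5 = -3 + (⅕)*(-45) = -3 - 9 = -12)
-3237 + P = -3237 - 12 = -3249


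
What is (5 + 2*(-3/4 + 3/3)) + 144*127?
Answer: 36587/2 ≈ 18294.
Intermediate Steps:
(5 + 2*(-3/4 + 3/3)) + 144*127 = (5 + 2*(-3*¼ + 3*(⅓))) + 18288 = (5 + 2*(-¾ + 1)) + 18288 = (5 + 2*(¼)) + 18288 = (5 + ½) + 18288 = 11/2 + 18288 = 36587/2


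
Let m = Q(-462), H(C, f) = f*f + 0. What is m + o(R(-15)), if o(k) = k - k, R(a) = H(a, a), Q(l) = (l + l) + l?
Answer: -1386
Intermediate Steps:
Q(l) = 3*l (Q(l) = 2*l + l = 3*l)
H(C, f) = f² (H(C, f) = f² + 0 = f²)
R(a) = a²
m = -1386 (m = 3*(-462) = -1386)
o(k) = 0
m + o(R(-15)) = -1386 + 0 = -1386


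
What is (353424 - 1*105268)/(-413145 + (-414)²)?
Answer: -248156/241749 ≈ -1.0265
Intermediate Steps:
(353424 - 1*105268)/(-413145 + (-414)²) = (353424 - 105268)/(-413145 + 171396) = 248156/(-241749) = 248156*(-1/241749) = -248156/241749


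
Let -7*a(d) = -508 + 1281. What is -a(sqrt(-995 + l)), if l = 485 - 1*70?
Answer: 773/7 ≈ 110.43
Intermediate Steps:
l = 415 (l = 485 - 70 = 415)
a(d) = -773/7 (a(d) = -(-508 + 1281)/7 = -1/7*773 = -773/7)
-a(sqrt(-995 + l)) = -1*(-773/7) = 773/7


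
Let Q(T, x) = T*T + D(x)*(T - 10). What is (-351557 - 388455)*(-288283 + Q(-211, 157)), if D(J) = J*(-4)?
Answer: 77682019688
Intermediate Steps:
D(J) = -4*J
Q(T, x) = T² - 4*x*(-10 + T) (Q(T, x) = T*T + (-4*x)*(T - 10) = T² + (-4*x)*(-10 + T) = T² - 4*x*(-10 + T))
(-351557 - 388455)*(-288283 + Q(-211, 157)) = (-351557 - 388455)*(-288283 + ((-211)² + 40*157 - 4*(-211)*157)) = -740012*(-288283 + (44521 + 6280 + 132508)) = -740012*(-288283 + 183309) = -740012*(-104974) = 77682019688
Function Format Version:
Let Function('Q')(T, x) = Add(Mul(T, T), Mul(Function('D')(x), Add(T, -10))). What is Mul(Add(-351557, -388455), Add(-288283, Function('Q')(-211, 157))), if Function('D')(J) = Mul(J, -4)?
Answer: 77682019688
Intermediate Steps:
Function('D')(J) = Mul(-4, J)
Function('Q')(T, x) = Add(Pow(T, 2), Mul(-4, x, Add(-10, T))) (Function('Q')(T, x) = Add(Mul(T, T), Mul(Mul(-4, x), Add(T, -10))) = Add(Pow(T, 2), Mul(Mul(-4, x), Add(-10, T))) = Add(Pow(T, 2), Mul(-4, x, Add(-10, T))))
Mul(Add(-351557, -388455), Add(-288283, Function('Q')(-211, 157))) = Mul(Add(-351557, -388455), Add(-288283, Add(Pow(-211, 2), Mul(40, 157), Mul(-4, -211, 157)))) = Mul(-740012, Add(-288283, Add(44521, 6280, 132508))) = Mul(-740012, Add(-288283, 183309)) = Mul(-740012, -104974) = 77682019688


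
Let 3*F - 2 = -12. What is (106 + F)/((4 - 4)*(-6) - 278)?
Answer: -154/417 ≈ -0.36930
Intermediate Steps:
F = -10/3 (F = 2/3 + (1/3)*(-12) = 2/3 - 4 = -10/3 ≈ -3.3333)
(106 + F)/((4 - 4)*(-6) - 278) = (106 - 10/3)/((4 - 4)*(-6) - 278) = 308/(3*(0*(-6) - 278)) = 308/(3*(0 - 278)) = (308/3)/(-278) = (308/3)*(-1/278) = -154/417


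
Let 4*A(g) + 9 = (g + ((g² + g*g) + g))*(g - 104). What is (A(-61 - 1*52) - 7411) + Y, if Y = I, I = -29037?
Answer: -5638505/4 ≈ -1.4096e+6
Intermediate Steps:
A(g) = -9/4 + (-104 + g)*(2*g + 2*g²)/4 (A(g) = -9/4 + ((g + ((g² + g*g) + g))*(g - 104))/4 = -9/4 + ((g + ((g² + g²) + g))*(-104 + g))/4 = -9/4 + ((g + (2*g² + g))*(-104 + g))/4 = -9/4 + ((g + (g + 2*g²))*(-104 + g))/4 = -9/4 + ((2*g + 2*g²)*(-104 + g))/4 = -9/4 + ((-104 + g)*(2*g + 2*g²))/4 = -9/4 + (-104 + g)*(2*g + 2*g²)/4)
Y = -29037
(A(-61 - 1*52) - 7411) + Y = ((-9/4 + (-61 - 1*52)³/2 - 52*(-61 - 1*52) - 103*(-61 - 1*52)²/2) - 7411) - 29037 = ((-9/4 + (-61 - 52)³/2 - 52*(-61 - 52) - 103*(-61 - 52)²/2) - 7411) - 29037 = ((-9/4 + (½)*(-113)³ - 52*(-113) - 103/2*(-113)²) - 7411) - 29037 = ((-9/4 + (½)*(-1442897) + 5876 - 103/2*12769) - 7411) - 29037 = ((-9/4 - 1442897/2 + 5876 - 1315207/2) - 7411) - 29037 = (-5492713/4 - 7411) - 29037 = -5522357/4 - 29037 = -5638505/4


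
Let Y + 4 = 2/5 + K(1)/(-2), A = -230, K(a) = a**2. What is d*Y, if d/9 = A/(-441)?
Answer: -943/49 ≈ -19.245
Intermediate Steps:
Y = -41/10 (Y = -4 + (2/5 + 1**2/(-2)) = -4 + (2*(1/5) + 1*(-1/2)) = -4 + (2/5 - 1/2) = -4 - 1/10 = -41/10 ≈ -4.1000)
d = 230/49 (d = 9*(-230/(-441)) = 9*(-230*(-1/441)) = 9*(230/441) = 230/49 ≈ 4.6939)
d*Y = (230/49)*(-41/10) = -943/49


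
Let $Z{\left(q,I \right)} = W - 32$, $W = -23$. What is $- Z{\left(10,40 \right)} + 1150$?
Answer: $1205$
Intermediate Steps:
$Z{\left(q,I \right)} = -55$ ($Z{\left(q,I \right)} = -23 - 32 = -55$)
$- Z{\left(10,40 \right)} + 1150 = \left(-1\right) \left(-55\right) + 1150 = 55 + 1150 = 1205$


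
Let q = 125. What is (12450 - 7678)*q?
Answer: 596500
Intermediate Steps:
(12450 - 7678)*q = (12450 - 7678)*125 = 4772*125 = 596500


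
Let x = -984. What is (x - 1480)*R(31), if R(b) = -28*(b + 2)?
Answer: 2276736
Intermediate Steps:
R(b) = -56 - 28*b (R(b) = -28*(2 + b) = -56 - 28*b)
(x - 1480)*R(31) = (-984 - 1480)*(-56 - 28*31) = -2464*(-56 - 868) = -2464*(-924) = 2276736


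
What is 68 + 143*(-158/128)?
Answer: -6945/64 ≈ -108.52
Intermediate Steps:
68 + 143*(-158/128) = 68 + 143*(-158*1/128) = 68 + 143*(-79/64) = 68 - 11297/64 = -6945/64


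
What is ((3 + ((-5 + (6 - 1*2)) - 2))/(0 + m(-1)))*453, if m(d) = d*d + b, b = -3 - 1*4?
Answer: 0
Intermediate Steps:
b = -7 (b = -3 - 4 = -7)
m(d) = -7 + d² (m(d) = d*d - 7 = d² - 7 = -7 + d²)
((3 + ((-5 + (6 - 1*2)) - 2))/(0 + m(-1)))*453 = ((3 + ((-5 + (6 - 1*2)) - 2))/(0 + (-7 + (-1)²)))*453 = ((3 + ((-5 + (6 - 2)) - 2))/(0 + (-7 + 1)))*453 = ((3 + ((-5 + 4) - 2))/(0 - 6))*453 = ((3 + (-1 - 2))/(-6))*453 = ((3 - 3)*(-⅙))*453 = (0*(-⅙))*453 = 0*453 = 0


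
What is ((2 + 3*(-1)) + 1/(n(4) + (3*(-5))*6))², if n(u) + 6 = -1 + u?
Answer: 8836/8649 ≈ 1.0216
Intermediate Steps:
n(u) = -7 + u (n(u) = -6 + (-1 + u) = -7 + u)
((2 + 3*(-1)) + 1/(n(4) + (3*(-5))*6))² = ((2 + 3*(-1)) + 1/((-7 + 4) + (3*(-5))*6))² = ((2 - 3) + 1/(-3 - 15*6))² = (-1 + 1/(-3 - 90))² = (-1 + 1/(-93))² = (-1 - 1/93)² = (-94/93)² = 8836/8649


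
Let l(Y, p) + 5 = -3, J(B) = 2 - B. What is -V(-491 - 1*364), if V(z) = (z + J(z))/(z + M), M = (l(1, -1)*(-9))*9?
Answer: 2/207 ≈ 0.0096618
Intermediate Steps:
l(Y, p) = -8 (l(Y, p) = -5 - 3 = -8)
M = 648 (M = -8*(-9)*9 = 72*9 = 648)
V(z) = 2/(648 + z) (V(z) = (z + (2 - z))/(z + 648) = 2/(648 + z))
-V(-491 - 1*364) = -2/(648 + (-491 - 1*364)) = -2/(648 + (-491 - 364)) = -2/(648 - 855) = -2/(-207) = -2*(-1)/207 = -1*(-2/207) = 2/207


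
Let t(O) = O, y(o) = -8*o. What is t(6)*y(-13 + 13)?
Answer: 0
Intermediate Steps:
t(6)*y(-13 + 13) = 6*(-8*(-13 + 13)) = 6*(-8*0) = 6*0 = 0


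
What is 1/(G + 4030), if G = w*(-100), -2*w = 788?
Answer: 1/43430 ≈ 2.3026e-5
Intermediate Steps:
w = -394 (w = -1/2*788 = -394)
G = 39400 (G = -394*(-100) = 39400)
1/(G + 4030) = 1/(39400 + 4030) = 1/43430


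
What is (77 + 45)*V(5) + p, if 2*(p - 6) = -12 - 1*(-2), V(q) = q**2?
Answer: 3051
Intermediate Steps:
p = 1 (p = 6 + (-12 - 1*(-2))/2 = 6 + (-12 + 2)/2 = 6 + (1/2)*(-10) = 6 - 5 = 1)
(77 + 45)*V(5) + p = (77 + 45)*5**2 + 1 = 122*25 + 1 = 3050 + 1 = 3051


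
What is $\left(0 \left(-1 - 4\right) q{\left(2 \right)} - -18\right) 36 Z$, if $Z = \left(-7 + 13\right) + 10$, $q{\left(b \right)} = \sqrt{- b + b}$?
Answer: $10368$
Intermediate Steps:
$q{\left(b \right)} = 0$ ($q{\left(b \right)} = \sqrt{0} = 0$)
$Z = 16$ ($Z = 6 + 10 = 16$)
$\left(0 \left(-1 - 4\right) q{\left(2 \right)} - -18\right) 36 Z = \left(0 \left(-1 - 4\right) 0 - -18\right) 36 \cdot 16 = \left(0 \left(-5\right) 0 + 18\right) 36 \cdot 16 = \left(0 \cdot 0 + 18\right) 36 \cdot 16 = \left(0 + 18\right) 36 \cdot 16 = 18 \cdot 36 \cdot 16 = 648 \cdot 16 = 10368$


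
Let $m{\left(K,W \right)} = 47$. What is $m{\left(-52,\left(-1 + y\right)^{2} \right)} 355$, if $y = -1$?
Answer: $16685$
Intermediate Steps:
$m{\left(-52,\left(-1 + y\right)^{2} \right)} 355 = 47 \cdot 355 = 16685$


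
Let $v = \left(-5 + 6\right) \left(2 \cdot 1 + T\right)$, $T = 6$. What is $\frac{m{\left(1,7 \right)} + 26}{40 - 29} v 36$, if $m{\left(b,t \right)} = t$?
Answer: $864$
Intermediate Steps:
$v = 8$ ($v = \left(-5 + 6\right) \left(2 \cdot 1 + 6\right) = 1 \left(2 + 6\right) = 1 \cdot 8 = 8$)
$\frac{m{\left(1,7 \right)} + 26}{40 - 29} v 36 = \frac{7 + 26}{40 - 29} \cdot 8 \cdot 36 = \frac{33}{11} \cdot 8 \cdot 36 = 33 \cdot \frac{1}{11} \cdot 8 \cdot 36 = 3 \cdot 8 \cdot 36 = 24 \cdot 36 = 864$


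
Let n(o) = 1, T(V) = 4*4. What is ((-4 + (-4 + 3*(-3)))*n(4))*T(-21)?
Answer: -272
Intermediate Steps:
T(V) = 16
((-4 + (-4 + 3*(-3)))*n(4))*T(-21) = ((-4 + (-4 + 3*(-3)))*1)*16 = ((-4 + (-4 - 9))*1)*16 = ((-4 - 13)*1)*16 = -17*1*16 = -17*16 = -272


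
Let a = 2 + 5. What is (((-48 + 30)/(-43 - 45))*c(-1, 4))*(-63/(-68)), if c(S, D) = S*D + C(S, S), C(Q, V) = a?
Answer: 1701/2992 ≈ 0.56852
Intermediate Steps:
a = 7
C(Q, V) = 7
c(S, D) = 7 + D*S (c(S, D) = S*D + 7 = D*S + 7 = 7 + D*S)
(((-48 + 30)/(-43 - 45))*c(-1, 4))*(-63/(-68)) = (((-48 + 30)/(-43 - 45))*(7 + 4*(-1)))*(-63/(-68)) = ((-18/(-88))*(7 - 4))*(-63*(-1/68)) = (-18*(-1/88)*3)*(63/68) = ((9/44)*3)*(63/68) = (27/44)*(63/68) = 1701/2992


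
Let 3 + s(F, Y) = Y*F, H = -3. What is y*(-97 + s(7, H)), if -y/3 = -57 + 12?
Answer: -16335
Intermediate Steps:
y = 135 (y = -3*(-57 + 12) = -3*(-45) = 135)
s(F, Y) = -3 + F*Y (s(F, Y) = -3 + Y*F = -3 + F*Y)
y*(-97 + s(7, H)) = 135*(-97 + (-3 + 7*(-3))) = 135*(-97 + (-3 - 21)) = 135*(-97 - 24) = 135*(-121) = -16335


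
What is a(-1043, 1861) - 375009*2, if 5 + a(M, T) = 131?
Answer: -749892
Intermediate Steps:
a(M, T) = 126 (a(M, T) = -5 + 131 = 126)
a(-1043, 1861) - 375009*2 = 126 - 375009*2 = 126 - 1*750018 = 126 - 750018 = -749892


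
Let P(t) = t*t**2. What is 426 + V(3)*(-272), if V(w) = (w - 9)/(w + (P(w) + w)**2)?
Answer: 128770/301 ≈ 427.81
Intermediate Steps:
P(t) = t**3
V(w) = (-9 + w)/(w + (w + w**3)**2) (V(w) = (w - 9)/(w + (w**3 + w)**2) = (-9 + w)/(w + (w + w**3)**2))
426 + V(3)*(-272) = 426 + ((-9 + 3)/(3*(1 + 3*(1 + 3**2)**2)))*(-272) = 426 + ((1/3)*(-6)/(1 + 3*(1 + 9)**2))*(-272) = 426 + ((1/3)*(-6)/(1 + 3*10**2))*(-272) = 426 + ((1/3)*(-6)/(1 + 3*100))*(-272) = 426 + ((1/3)*(-6)/(1 + 300))*(-272) = 426 + ((1/3)*(-6)/301)*(-272) = 426 + ((1/3)*(1/301)*(-6))*(-272) = 426 - 2/301*(-272) = 426 + 544/301 = 128770/301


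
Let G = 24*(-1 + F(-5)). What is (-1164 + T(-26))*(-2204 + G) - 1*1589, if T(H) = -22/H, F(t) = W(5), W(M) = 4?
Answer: 2478255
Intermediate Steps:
F(t) = 4
G = 72 (G = 24*(-1 + 4) = 24*3 = 72)
(-1164 + T(-26))*(-2204 + G) - 1*1589 = (-1164 - 22/(-26))*(-2204 + 72) - 1*1589 = (-1164 - 22*(-1/26))*(-2132) - 1589 = (-1164 + 11/13)*(-2132) - 1589 = -15121/13*(-2132) - 1589 = 2479844 - 1589 = 2478255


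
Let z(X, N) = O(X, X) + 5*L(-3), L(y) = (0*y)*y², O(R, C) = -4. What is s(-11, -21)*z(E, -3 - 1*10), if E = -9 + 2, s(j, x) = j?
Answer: 44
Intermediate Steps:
E = -7
L(y) = 0 (L(y) = 0*y² = 0)
z(X, N) = -4 (z(X, N) = -4 + 5*0 = -4 + 0 = -4)
s(-11, -21)*z(E, -3 - 1*10) = -11*(-4) = 44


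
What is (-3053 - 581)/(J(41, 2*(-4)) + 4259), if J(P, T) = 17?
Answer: -1817/2138 ≈ -0.84986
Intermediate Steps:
(-3053 - 581)/(J(41, 2*(-4)) + 4259) = (-3053 - 581)/(17 + 4259) = -3634/4276 = -3634*1/4276 = -1817/2138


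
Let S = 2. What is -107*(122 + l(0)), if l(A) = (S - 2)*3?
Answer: -13054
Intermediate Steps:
l(A) = 0 (l(A) = (2 - 2)*3 = 0*3 = 0)
-107*(122 + l(0)) = -107*(122 + 0) = -107*122 = -13054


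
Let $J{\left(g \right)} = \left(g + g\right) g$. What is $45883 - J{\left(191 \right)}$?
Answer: $-27079$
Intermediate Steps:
$J{\left(g \right)} = 2 g^{2}$ ($J{\left(g \right)} = 2 g g = 2 g^{2}$)
$45883 - J{\left(191 \right)} = 45883 - 2 \cdot 191^{2} = 45883 - 2 \cdot 36481 = 45883 - 72962 = -27079$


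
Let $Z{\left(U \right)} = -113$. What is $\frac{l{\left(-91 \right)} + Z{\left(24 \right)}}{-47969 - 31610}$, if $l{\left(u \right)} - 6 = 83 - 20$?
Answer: $\frac{44}{79579} \approx 0.00055291$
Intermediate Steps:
$l{\left(u \right)} = 69$ ($l{\left(u \right)} = 6 + \left(83 - 20\right) = 6 + 63 = 69$)
$\frac{l{\left(-91 \right)} + Z{\left(24 \right)}}{-47969 - 31610} = \frac{69 - 113}{-47969 - 31610} = - \frac{44}{-79579} = \left(-44\right) \left(- \frac{1}{79579}\right) = \frac{44}{79579}$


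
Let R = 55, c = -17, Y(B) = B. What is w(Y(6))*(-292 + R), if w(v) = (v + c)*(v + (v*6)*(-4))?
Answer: -359766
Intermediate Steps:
w(v) = -23*v*(-17 + v) (w(v) = (v - 17)*(v + (v*6)*(-4)) = (-17 + v)*(v + (6*v)*(-4)) = (-17 + v)*(v - 24*v) = (-17 + v)*(-23*v) = -23*v*(-17 + v))
w(Y(6))*(-292 + R) = (23*6*(17 - 1*6))*(-292 + 55) = (23*6*(17 - 6))*(-237) = (23*6*11)*(-237) = 1518*(-237) = -359766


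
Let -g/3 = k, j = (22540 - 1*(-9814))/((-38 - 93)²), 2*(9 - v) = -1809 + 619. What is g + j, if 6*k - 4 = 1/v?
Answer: -2394505/20730488 ≈ -0.11551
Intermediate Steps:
v = 604 (v = 9 - (-1809 + 619)/2 = 9 - ½*(-1190) = 9 + 595 = 604)
j = 32354/17161 (j = (22540 + 9814)/((-131)²) = 32354/17161 ≈ 1.8853)
k = 2417/3624 (k = ⅔ + (⅙)/604 = ⅔ + (⅙)*(1/604) = ⅔ + 1/3624 = 2417/3624 ≈ 0.66694)
g = -2417/1208 (g = -3*2417/3624 = -2417/1208 ≈ -2.0008)
g + j = -2417/1208 + 32354/17161 = -2394505/20730488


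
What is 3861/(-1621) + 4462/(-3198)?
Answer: -9790190/2591979 ≈ -3.7771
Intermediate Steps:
3861/(-1621) + 4462/(-3198) = 3861*(-1/1621) + 4462*(-1/3198) = -3861/1621 - 2231/1599 = -9790190/2591979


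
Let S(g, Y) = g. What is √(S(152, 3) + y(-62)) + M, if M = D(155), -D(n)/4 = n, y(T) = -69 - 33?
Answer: -620 + 5*√2 ≈ -612.93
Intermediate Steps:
y(T) = -102
D(n) = -4*n
M = -620 (M = -4*155 = -620)
√(S(152, 3) + y(-62)) + M = √(152 - 102) - 620 = √50 - 620 = 5*√2 - 620 = -620 + 5*√2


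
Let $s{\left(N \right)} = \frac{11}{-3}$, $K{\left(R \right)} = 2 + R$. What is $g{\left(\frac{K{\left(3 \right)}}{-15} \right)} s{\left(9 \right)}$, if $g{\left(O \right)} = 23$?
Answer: $- \frac{253}{3} \approx -84.333$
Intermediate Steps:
$s{\left(N \right)} = - \frac{11}{3}$ ($s{\left(N \right)} = 11 \left(- \frac{1}{3}\right) = - \frac{11}{3}$)
$g{\left(\frac{K{\left(3 \right)}}{-15} \right)} s{\left(9 \right)} = 23 \left(- \frac{11}{3}\right) = - \frac{253}{3}$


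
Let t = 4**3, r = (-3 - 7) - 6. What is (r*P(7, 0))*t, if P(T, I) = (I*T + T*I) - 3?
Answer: 3072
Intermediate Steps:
P(T, I) = -3 + 2*I*T (P(T, I) = (I*T + I*T) - 3 = 2*I*T - 3 = -3 + 2*I*T)
r = -16 (r = -10 - 6 = -16)
t = 64
(r*P(7, 0))*t = -16*(-3 + 2*0*7)*64 = -16*(-3 + 0)*64 = -16*(-3)*64 = 48*64 = 3072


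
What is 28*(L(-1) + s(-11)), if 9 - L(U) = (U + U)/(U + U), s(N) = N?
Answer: -84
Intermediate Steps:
L(U) = 8 (L(U) = 9 - (U + U)/(U + U) = 9 - 2*U/(2*U) = 9 - 2*U*1/(2*U) = 9 - 1*1 = 9 - 1 = 8)
28*(L(-1) + s(-11)) = 28*(8 - 11) = 28*(-3) = -84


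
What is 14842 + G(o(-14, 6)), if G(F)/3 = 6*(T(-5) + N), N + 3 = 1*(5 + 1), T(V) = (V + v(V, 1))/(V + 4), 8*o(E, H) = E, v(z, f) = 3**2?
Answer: 14824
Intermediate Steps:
v(z, f) = 9
o(E, H) = E/8
T(V) = (9 + V)/(4 + V) (T(V) = (V + 9)/(V + 4) = (9 + V)/(4 + V))
N = 3 (N = -3 + 1*(5 + 1) = -3 + 1*6 = -3 + 6 = 3)
G(F) = -18 (G(F) = 3*(6*((9 - 5)/(4 - 5) + 3)) = 3*(6*(4/(-1) + 3)) = 3*(6*(-1*4 + 3)) = 3*(6*(-4 + 3)) = 3*(6*(-1)) = 3*(-6) = -18)
14842 + G(o(-14, 6)) = 14842 - 18 = 14824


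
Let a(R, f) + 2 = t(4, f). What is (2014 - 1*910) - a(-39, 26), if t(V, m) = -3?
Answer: 1109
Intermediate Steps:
a(R, f) = -5 (a(R, f) = -2 - 3 = -5)
(2014 - 1*910) - a(-39, 26) = (2014 - 1*910) - 1*(-5) = (2014 - 910) + 5 = 1104 + 5 = 1109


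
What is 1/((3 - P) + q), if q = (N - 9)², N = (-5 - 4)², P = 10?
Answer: 1/5177 ≈ 0.00019316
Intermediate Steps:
N = 81 (N = (-9)² = 81)
q = 5184 (q = (81 - 9)² = 72² = 5184)
1/((3 - P) + q) = 1/((3 - 1*10) + 5184) = 1/((3 - 10) + 5184) = 1/(-7 + 5184) = 1/5177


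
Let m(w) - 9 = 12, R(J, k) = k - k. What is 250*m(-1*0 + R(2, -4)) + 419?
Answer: 5669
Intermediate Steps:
R(J, k) = 0
m(w) = 21 (m(w) = 9 + 12 = 21)
250*m(-1*0 + R(2, -4)) + 419 = 250*21 + 419 = 5250 + 419 = 5669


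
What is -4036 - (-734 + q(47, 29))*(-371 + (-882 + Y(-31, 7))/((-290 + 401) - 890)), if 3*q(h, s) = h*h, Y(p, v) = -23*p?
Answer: -2470084/779 ≈ -3170.8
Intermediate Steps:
q(h, s) = h²/3 (q(h, s) = (h*h)/3 = h²/3)
-4036 - (-734 + q(47, 29))*(-371 + (-882 + Y(-31, 7))/((-290 + 401) - 890)) = -4036 - (-734 + (⅓)*47²)*(-371 + (-882 - 23*(-31))/((-290 + 401) - 890)) = -4036 - (-734 + (⅓)*2209)*(-371 + (-882 + 713)/(111 - 890)) = -4036 - (-734 + 2209/3)*(-371 - 169/(-779)) = -4036 - 7*(-371 - 169*(-1/779))/3 = -4036 - 7*(-371 + 169/779)/3 = -4036 - 7*(-288840)/(3*779) = -4036 - 1*(-673960/779) = -4036 + 673960/779 = -2470084/779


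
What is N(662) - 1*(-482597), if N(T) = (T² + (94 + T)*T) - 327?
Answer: 1420986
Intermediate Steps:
N(T) = -327 + T² + T*(94 + T) (N(T) = (T² + T*(94 + T)) - 327 = -327 + T² + T*(94 + T))
N(662) - 1*(-482597) = (-327 + 2*662² + 94*662) - 1*(-482597) = (-327 + 2*438244 + 62228) + 482597 = (-327 + 876488 + 62228) + 482597 = 938389 + 482597 = 1420986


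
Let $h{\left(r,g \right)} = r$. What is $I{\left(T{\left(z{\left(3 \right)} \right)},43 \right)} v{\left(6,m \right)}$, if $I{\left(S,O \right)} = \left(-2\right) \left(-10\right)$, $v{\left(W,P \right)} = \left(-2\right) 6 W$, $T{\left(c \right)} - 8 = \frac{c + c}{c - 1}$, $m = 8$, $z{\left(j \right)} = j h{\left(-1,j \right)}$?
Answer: $-1440$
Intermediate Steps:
$z{\left(j \right)} = - j$ ($z{\left(j \right)} = j \left(-1\right) = - j$)
$T{\left(c \right)} = 8 + \frac{2 c}{-1 + c}$ ($T{\left(c \right)} = 8 + \frac{c + c}{c - 1} = 8 + \frac{2 c}{-1 + c}$)
$v{\left(W,P \right)} = - 12 W$
$I{\left(S,O \right)} = 20$
$I{\left(T{\left(z{\left(3 \right)} \right)},43 \right)} v{\left(6,m \right)} = 20 \left(\left(-12\right) 6\right) = 20 \left(-72\right) = -1440$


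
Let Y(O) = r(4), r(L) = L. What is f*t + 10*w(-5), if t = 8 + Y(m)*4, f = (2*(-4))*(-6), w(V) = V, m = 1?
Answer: 1102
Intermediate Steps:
f = 48 (f = -8*(-6) = 48)
Y(O) = 4
t = 24 (t = 8 + 4*4 = 8 + 16 = 24)
f*t + 10*w(-5) = 48*24 + 10*(-5) = 1152 - 50 = 1102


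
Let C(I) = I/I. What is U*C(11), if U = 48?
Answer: 48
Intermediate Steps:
C(I) = 1
U*C(11) = 48*1 = 48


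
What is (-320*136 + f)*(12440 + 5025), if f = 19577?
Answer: -418164495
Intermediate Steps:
(-320*136 + f)*(12440 + 5025) = (-320*136 + 19577)*(12440 + 5025) = (-43520 + 19577)*17465 = -23943*17465 = -418164495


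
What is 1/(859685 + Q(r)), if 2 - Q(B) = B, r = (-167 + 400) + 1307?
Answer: 1/858147 ≈ 1.1653e-6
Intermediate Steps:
r = 1540 (r = 233 + 1307 = 1540)
Q(B) = 2 - B
1/(859685 + Q(r)) = 1/(859685 + (2 - 1*1540)) = 1/(859685 + (2 - 1540)) = 1/(859685 - 1538) = 1/858147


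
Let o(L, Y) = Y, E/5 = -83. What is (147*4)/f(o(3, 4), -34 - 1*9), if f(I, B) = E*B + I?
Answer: 588/17849 ≈ 0.032943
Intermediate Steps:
E = -415 (E = 5*(-83) = -415)
f(I, B) = I - 415*B (f(I, B) = -415*B + I = I - 415*B)
(147*4)/f(o(3, 4), -34 - 1*9) = (147*4)/(4 - 415*(-34 - 1*9)) = 588/(4 - 415*(-34 - 9)) = 588/(4 - 415*(-43)) = 588/(4 + 17845) = 588/17849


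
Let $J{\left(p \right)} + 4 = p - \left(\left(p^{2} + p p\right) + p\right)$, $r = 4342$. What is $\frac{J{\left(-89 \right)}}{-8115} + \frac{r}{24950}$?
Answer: $\frac{14353101}{6748975} \approx 2.1267$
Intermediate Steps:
$J{\left(p \right)} = -4 - 2 p^{2}$ ($J{\left(p \right)} = -4 - \left(p^{2} + p p\right) = -4 + \left(p - \left(\left(p^{2} + p^{2}\right) + p\right)\right) = -4 + \left(p - \left(2 p^{2} + p\right)\right) = -4 + \left(p - \left(p + 2 p^{2}\right)\right) = -4 - 2 p^{2}$)
$\frac{J{\left(-89 \right)}}{-8115} + \frac{r}{24950} = \frac{-4 - 2 \left(-89\right)^{2}}{-8115} + \frac{4342}{24950} = \left(-4 - 15842\right) \left(- \frac{1}{8115}\right) + 4342 \cdot \frac{1}{24950} = \left(-4 - 15842\right) \left(- \frac{1}{8115}\right) + \frac{2171}{12475} = \left(-15846\right) \left(- \frac{1}{8115}\right) + \frac{2171}{12475} = \frac{5282}{2705} + \frac{2171}{12475} = \frac{14353101}{6748975}$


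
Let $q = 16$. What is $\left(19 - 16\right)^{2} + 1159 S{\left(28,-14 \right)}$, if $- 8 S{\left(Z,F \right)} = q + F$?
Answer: $- \frac{1123}{4} \approx -280.75$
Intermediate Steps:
$S{\left(Z,F \right)} = -2 - \frac{F}{8}$ ($S{\left(Z,F \right)} = - \frac{16 + F}{8} = -2 - \frac{F}{8}$)
$\left(19 - 16\right)^{2} + 1159 S{\left(28,-14 \right)} = \left(19 - 16\right)^{2} + 1159 \left(-2 - - \frac{7}{4}\right) = 3^{2} + 1159 \left(-2 + \frac{7}{4}\right) = 9 + 1159 \left(- \frac{1}{4}\right) = 9 - \frac{1159}{4} = - \frac{1123}{4}$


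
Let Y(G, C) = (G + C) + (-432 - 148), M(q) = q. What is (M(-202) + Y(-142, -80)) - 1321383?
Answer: -1322387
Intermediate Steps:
Y(G, C) = -580 + C + G (Y(G, C) = (C + G) - 580 = -580 + C + G)
(M(-202) + Y(-142, -80)) - 1321383 = (-202 + (-580 - 80 - 142)) - 1321383 = (-202 - 802) - 1321383 = -1004 - 1321383 = -1322387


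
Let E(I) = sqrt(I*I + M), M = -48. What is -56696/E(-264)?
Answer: -14174*sqrt(4353)/4353 ≈ -214.83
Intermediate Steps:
E(I) = sqrt(-48 + I**2) (E(I) = sqrt(I*I - 48) = sqrt(I**2 - 48) = sqrt(-48 + I**2))
-56696/E(-264) = -56696/sqrt(-48 + (-264)**2) = -56696/sqrt(-48 + 69696) = -56696*sqrt(4353)/17412 = -14174*sqrt(4353)/4353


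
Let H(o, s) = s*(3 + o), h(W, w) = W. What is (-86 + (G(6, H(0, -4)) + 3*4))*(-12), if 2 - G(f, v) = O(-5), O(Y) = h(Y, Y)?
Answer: 804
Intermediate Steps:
O(Y) = Y
G(f, v) = 7 (G(f, v) = 2 - 1*(-5) = 2 + 5 = 7)
(-86 + (G(6, H(0, -4)) + 3*4))*(-12) = (-86 + (7 + 3*4))*(-12) = (-86 + (7 + 12))*(-12) = (-86 + 19)*(-12) = -67*(-12) = 804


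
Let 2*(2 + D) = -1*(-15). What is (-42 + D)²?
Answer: 5329/4 ≈ 1332.3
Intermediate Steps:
D = 11/2 (D = -2 + (-1*(-15))/2 = -2 + (½)*15 = -2 + 15/2 = 11/2 ≈ 5.5000)
(-42 + D)² = (-42 + 11/2)² = (-73/2)² = 5329/4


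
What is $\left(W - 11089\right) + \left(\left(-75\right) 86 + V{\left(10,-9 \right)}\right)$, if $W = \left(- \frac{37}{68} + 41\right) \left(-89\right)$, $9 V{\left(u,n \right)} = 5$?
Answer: $- \frac{12937079}{612} \approx -21139.0$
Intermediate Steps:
$V{\left(u,n \right)} = \frac{5}{9}$ ($V{\left(u,n \right)} = \frac{1}{9} \cdot 5 = \frac{5}{9}$)
$W = - \frac{244839}{68}$ ($W = \left(\left(-37\right) \frac{1}{68} + 41\right) \left(-89\right) = \left(- \frac{37}{68} + 41\right) \left(-89\right) = \frac{2751}{68} \left(-89\right) = - \frac{244839}{68} \approx -3600.6$)
$\left(W - 11089\right) + \left(\left(-75\right) 86 + V{\left(10,-9 \right)}\right) = \left(- \frac{244839}{68} - 11089\right) + \left(\left(-75\right) 86 + \frac{5}{9}\right) = - \frac{998891}{68} + \left(-6450 + \frac{5}{9}\right) = - \frac{998891}{68} - \frac{58045}{9} = - \frac{12937079}{612}$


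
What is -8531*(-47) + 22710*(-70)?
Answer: -1188743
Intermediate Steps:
-8531*(-47) + 22710*(-70) = 400957 - 1589700 = -1188743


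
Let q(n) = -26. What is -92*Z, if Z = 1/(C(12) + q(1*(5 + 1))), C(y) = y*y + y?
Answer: -46/65 ≈ -0.70769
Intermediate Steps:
C(y) = y + y² (C(y) = y² + y = y + y²)
Z = 1/130 (Z = 1/(12*(1 + 12) - 26) = 1/(12*13 - 26) = 1/(156 - 26) = 1/130 ≈ 0.0076923)
-92*Z = -92*1/130 = -46/65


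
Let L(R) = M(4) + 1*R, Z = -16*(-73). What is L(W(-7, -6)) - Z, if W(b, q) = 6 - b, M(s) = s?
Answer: -1151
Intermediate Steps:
Z = 1168
L(R) = 4 + R (L(R) = 4 + 1*R = 4 + R)
L(W(-7, -6)) - Z = (4 + (6 - 1*(-7))) - 1*1168 = (4 + (6 + 7)) - 1168 = (4 + 13) - 1168 = 17 - 1168 = -1151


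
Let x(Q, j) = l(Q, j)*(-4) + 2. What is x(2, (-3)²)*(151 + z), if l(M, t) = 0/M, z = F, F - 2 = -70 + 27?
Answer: 220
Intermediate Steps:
F = -41 (F = 2 + (-70 + 27) = 2 - 43 = -41)
z = -41
l(M, t) = 0
x(Q, j) = 2 (x(Q, j) = 0*(-4) + 2 = 0 + 2 = 2)
x(2, (-3)²)*(151 + z) = 2*(151 - 41) = 2*110 = 220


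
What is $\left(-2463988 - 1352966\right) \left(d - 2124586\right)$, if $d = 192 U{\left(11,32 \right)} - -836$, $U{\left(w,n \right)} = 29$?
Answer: $8085003257628$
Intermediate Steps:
$d = 6404$ ($d = 192 \cdot 29 - -836 = 5568 + 836 = 6404$)
$\left(-2463988 - 1352966\right) \left(d - 2124586\right) = \left(-2463988 - 1352966\right) \left(6404 - 2124586\right) = \left(-3816954\right) \left(-2118182\right) = 8085003257628$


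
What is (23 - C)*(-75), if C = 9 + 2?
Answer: -900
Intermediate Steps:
C = 11
(23 - C)*(-75) = (23 - 1*11)*(-75) = (23 - 11)*(-75) = 12*(-75) = -900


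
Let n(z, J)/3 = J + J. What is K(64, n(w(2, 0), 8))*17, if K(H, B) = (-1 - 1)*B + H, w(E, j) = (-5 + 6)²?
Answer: -544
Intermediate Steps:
w(E, j) = 1 (w(E, j) = 1² = 1)
n(z, J) = 6*J (n(z, J) = 3*(J + J) = 3*(2*J) = 6*J)
K(H, B) = H - 2*B (K(H, B) = -2*B + H = H - 2*B)
K(64, n(w(2, 0), 8))*17 = (64 - 12*8)*17 = (64 - 2*48)*17 = (64 - 96)*17 = -32*17 = -544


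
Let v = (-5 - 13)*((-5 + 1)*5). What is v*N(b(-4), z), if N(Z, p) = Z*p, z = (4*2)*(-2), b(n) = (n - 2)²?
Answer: -207360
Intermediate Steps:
b(n) = (-2 + n)²
z = -16 (z = 8*(-2) = -16)
v = 360 (v = -(-72)*5 = -18*(-20) = 360)
v*N(b(-4), z) = 360*((-2 - 4)²*(-16)) = 360*((-6)²*(-16)) = 360*(36*(-16)) = 360*(-576) = -207360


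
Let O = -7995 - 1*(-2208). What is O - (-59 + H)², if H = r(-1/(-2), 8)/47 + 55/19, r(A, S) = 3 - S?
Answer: -7134576172/797449 ≈ -8946.8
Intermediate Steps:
O = -5787 (O = -7995 + 2208 = -5787)
H = 2490/893 (H = (3 - 1*8)/47 + 55/19 = (3 - 8)*(1/47) + 55*(1/19) = -5*1/47 + 55/19 = -5/47 + 55/19 = 2490/893 ≈ 2.7884)
O - (-59 + H)² = -5787 - (-59 + 2490/893)² = -5787 - (-50197/893)² = -5787 - 1*2519738809/797449 = -5787 - 2519738809/797449 = -7134576172/797449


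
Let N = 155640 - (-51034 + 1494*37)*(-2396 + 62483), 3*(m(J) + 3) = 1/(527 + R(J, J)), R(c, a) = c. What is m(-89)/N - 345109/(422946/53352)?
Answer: -342547342090522806355/7868619311008104 ≈ -43533.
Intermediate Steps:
m(J) = -3 + 1/(3*(527 + J))
N = -254853588 (N = 155640 - (-51034 + 55278)*60087 = 155640 - 4244*60087 = 155640 - 1*255009228 = 155640 - 255009228 = -254853588)
m(-89)/N - 345109/(422946/53352) = ((-4742 - 9*(-89))/(3*(527 - 89)))/(-254853588) - 345109/(422946/53352) = ((⅓)*(-4742 + 801)/438)*(-1/254853588) - 345109/(422946*(1/53352)) = ((⅓)*(1/438)*(-3941))*(-1/254853588) - 345109/23497/2964 = -3941/1314*(-1/254853588) - 345109*2964/23497 = 3941/334877614632 - 1022903076/23497 = -342547342090522806355/7868619311008104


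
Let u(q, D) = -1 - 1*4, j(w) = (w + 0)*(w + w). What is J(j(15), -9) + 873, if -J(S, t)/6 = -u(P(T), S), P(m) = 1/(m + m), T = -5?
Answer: 843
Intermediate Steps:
j(w) = 2*w² (j(w) = w*(2*w) = 2*w²)
P(m) = 1/(2*m)
u(q, D) = -5 (u(q, D) = -1 - 4 = -5)
J(S, t) = -30 (J(S, t) = -(-6)*(-5) = -6*5 = -30)
J(j(15), -9) + 873 = -30 + 873 = 843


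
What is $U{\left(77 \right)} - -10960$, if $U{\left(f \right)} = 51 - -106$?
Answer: $11117$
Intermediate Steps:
$U{\left(f \right)} = 157$ ($U{\left(f \right)} = 51 + 106 = 157$)
$U{\left(77 \right)} - -10960 = 157 - -10960 = 157 + 10960 = 11117$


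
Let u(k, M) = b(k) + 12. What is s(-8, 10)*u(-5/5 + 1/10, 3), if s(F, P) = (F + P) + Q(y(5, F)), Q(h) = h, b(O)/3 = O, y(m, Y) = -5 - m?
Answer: -372/5 ≈ -74.400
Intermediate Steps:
b(O) = 3*O
u(k, M) = 12 + 3*k (u(k, M) = 3*k + 12 = 12 + 3*k)
s(F, P) = -10 + F + P (s(F, P) = (F + P) + (-5 - 1*5) = (F + P) + (-5 - 5) = (F + P) - 10 = -10 + F + P)
s(-8, 10)*u(-5/5 + 1/10, 3) = (-10 - 8 + 10)*(12 + 3*(-5/5 + 1/10)) = -8*(12 + 3*(-5*1/5 + 1*(1/10))) = -8*(12 + 3*(-1 + 1/10)) = -8*(12 + 3*(-9/10)) = -8*(12 - 27/10) = -8*93/10 = -372/5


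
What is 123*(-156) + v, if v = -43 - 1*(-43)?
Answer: -19188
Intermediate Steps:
v = 0 (v = -43 + 43 = 0)
123*(-156) + v = 123*(-156) + 0 = -19188 + 0 = -19188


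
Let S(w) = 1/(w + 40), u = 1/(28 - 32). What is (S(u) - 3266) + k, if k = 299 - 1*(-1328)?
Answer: -260597/159 ≈ -1639.0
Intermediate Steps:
u = -¼ (u = 1/(-4) = -¼ ≈ -0.25000)
k = 1627 (k = 299 + 1328 = 1627)
S(w) = 1/(40 + w)
(S(u) - 3266) + k = (1/(40 - ¼) - 3266) + 1627 = (1/(159/4) - 3266) + 1627 = (4/159 - 3266) + 1627 = -519290/159 + 1627 = -260597/159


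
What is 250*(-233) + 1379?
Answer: -56871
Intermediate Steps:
250*(-233) + 1379 = -58250 + 1379 = -56871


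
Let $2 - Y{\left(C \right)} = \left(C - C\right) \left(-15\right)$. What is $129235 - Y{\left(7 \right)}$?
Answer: $129233$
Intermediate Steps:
$Y{\left(C \right)} = 2$ ($Y{\left(C \right)} = 2 - \left(C - C\right) \left(-15\right) = 2 - 0 \left(-15\right) = 2 - 0 = 2 + 0 = 2$)
$129235 - Y{\left(7 \right)} = 129235 - 2 = 129233$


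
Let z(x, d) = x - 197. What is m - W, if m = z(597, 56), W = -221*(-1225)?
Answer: -270325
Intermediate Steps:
z(x, d) = -197 + x
W = 270725
m = 400 (m = -197 + 597 = 400)
m - W = 400 - 1*270725 = 400 - 270725 = -270325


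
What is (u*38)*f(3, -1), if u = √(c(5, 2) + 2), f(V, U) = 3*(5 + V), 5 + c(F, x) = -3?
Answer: 912*I*√6 ≈ 2233.9*I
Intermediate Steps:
c(F, x) = -8 (c(F, x) = -5 - 3 = -8)
f(V, U) = 15 + 3*V
u = I*√6 (u = √(-8 + 2) = √(-6) = I*√6 ≈ 2.4495*I)
(u*38)*f(3, -1) = ((I*√6)*38)*(15 + 3*3) = (38*I*√6)*(15 + 9) = (38*I*√6)*24 = 912*I*√6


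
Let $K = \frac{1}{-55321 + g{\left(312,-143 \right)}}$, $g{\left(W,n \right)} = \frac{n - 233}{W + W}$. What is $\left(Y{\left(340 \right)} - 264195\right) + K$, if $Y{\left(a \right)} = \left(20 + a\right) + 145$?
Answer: $- \frac{1137844763728}{4315085} \approx -2.6369 \cdot 10^{5}$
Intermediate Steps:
$g{\left(W,n \right)} = \frac{-233 + n}{2 W}$
$Y{\left(a \right)} = 165 + a$
$K = - \frac{78}{4315085}$ ($K = \frac{1}{-55321 + \frac{-233 - 143}{2 \cdot 312}} = \frac{1}{-55321 + \frac{1}{2} \cdot \frac{1}{312} \left(-376\right)} = \frac{1}{-55321 - \frac{47}{78}} = \frac{1}{- \frac{4315085}{78}} = - \frac{78}{4315085} \approx -1.8076 \cdot 10^{-5}$)
$\left(Y{\left(340 \right)} - 264195\right) + K = \left(\left(165 + 340\right) - 264195\right) - \frac{78}{4315085} = \left(505 - 264195\right) - \frac{78}{4315085} = -263690 - \frac{78}{4315085} = - \frac{1137844763728}{4315085}$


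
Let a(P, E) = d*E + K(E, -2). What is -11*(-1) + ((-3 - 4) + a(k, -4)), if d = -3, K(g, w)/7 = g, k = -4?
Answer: -12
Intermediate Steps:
K(g, w) = 7*g
a(P, E) = 4*E (a(P, E) = -3*E + 7*E = 4*E)
-11*(-1) + ((-3 - 4) + a(k, -4)) = -11*(-1) + ((-3 - 4) + 4*(-4)) = 11 + (-7 - 16) = 11 - 23 = -12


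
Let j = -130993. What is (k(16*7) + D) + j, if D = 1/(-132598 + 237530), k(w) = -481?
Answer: -13795829767/104932 ≈ -1.3147e+5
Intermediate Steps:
D = 1/104932 ≈ 9.5300e-6
(k(16*7) + D) + j = (-481 + 1/104932) - 130993 = -50472291/104932 - 130993 = -13795829767/104932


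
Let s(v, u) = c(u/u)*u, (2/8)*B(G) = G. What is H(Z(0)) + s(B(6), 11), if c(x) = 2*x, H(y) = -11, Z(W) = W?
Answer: 11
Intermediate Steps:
B(G) = 4*G
s(v, u) = 2*u (s(v, u) = (2*(u/u))*u = (2*1)*u = 2*u)
H(Z(0)) + s(B(6), 11) = -11 + 2*11 = -11 + 22 = 11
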